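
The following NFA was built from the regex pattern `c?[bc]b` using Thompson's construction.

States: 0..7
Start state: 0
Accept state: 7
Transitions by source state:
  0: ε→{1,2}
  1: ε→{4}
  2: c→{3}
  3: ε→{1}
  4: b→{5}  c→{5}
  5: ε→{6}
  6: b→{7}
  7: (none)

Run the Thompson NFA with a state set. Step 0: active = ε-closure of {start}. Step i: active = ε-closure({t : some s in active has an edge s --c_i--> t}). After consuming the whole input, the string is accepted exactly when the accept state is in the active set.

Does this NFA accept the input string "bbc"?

Answer: REJECT

Derivation:
S₀ = ε-closure({0}) = {0,1,2,4}
'b' @ 1: {5,6}
'b' @ 2: {7}  ✓accept
'c' @ 3: {}  — no active states
final: {}; accept 7 not in set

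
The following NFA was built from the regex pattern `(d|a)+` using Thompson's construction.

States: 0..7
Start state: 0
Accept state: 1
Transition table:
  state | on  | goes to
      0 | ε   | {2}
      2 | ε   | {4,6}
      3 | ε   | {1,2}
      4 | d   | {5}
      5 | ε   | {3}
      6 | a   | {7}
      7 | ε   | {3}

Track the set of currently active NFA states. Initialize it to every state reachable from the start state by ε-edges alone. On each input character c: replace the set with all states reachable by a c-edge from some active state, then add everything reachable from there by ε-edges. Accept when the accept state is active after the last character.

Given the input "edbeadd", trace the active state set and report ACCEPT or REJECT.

Answer: REJECT

Steps:
S₀ = ε-closure({0}) = {0,2,4,6}
'e' @ 1: {}  — dead — no transitions
rest 'dbeadd' ignored (set empty)
final: {}; accept 1 not in set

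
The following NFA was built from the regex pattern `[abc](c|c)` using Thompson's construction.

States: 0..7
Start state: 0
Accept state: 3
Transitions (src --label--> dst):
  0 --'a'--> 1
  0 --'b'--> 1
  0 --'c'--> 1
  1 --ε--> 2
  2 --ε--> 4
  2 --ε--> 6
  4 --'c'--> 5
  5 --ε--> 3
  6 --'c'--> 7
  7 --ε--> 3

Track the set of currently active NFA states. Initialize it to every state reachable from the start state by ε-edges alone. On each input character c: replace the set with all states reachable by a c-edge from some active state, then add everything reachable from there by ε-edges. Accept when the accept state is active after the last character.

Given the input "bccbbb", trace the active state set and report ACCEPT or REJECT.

S₀ = ε-closure({0}) = {0}
'b' @ 1: {1,2,4,6}
'c' @ 2: {3,5,7}  ✓accept
'c' @ 3: {}  — dead — no transitions
rest 'bbb' ignored (set empty)
end set {} — state 3 not in

Answer: REJECT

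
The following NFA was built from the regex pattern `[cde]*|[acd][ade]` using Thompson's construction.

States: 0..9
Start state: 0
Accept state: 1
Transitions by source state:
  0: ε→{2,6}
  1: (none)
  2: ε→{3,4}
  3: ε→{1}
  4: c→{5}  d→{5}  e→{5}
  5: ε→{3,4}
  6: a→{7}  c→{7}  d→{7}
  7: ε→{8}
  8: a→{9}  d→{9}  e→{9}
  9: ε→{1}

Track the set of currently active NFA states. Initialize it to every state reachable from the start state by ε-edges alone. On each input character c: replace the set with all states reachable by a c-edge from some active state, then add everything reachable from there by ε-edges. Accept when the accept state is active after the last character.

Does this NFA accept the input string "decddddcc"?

Answer: ACCEPT

Trace:
initial (ε-close {0}): {0,1,2,3,4,6}
'd' @ 1: {1,3,4,5,7,8}  ✓accept
'e' @ 2: {1,3,4,5,9}  ✓accept
'c' @ 3: {1,3,4,5}  ✓accept
'd' @ 4: {1,3,4,5}  ✓accept
'd' @ 5: {1,3,4,5}  ✓accept
'd' @ 6: {1,3,4,5}  ✓accept
'd' @ 7: {1,3,4,5}  ✓accept
'c' @ 8: {1,3,4,5}  ✓accept
'c' @ 9: {1,3,4,5}  ✓accept
end set {1,3,4,5} — state 1 in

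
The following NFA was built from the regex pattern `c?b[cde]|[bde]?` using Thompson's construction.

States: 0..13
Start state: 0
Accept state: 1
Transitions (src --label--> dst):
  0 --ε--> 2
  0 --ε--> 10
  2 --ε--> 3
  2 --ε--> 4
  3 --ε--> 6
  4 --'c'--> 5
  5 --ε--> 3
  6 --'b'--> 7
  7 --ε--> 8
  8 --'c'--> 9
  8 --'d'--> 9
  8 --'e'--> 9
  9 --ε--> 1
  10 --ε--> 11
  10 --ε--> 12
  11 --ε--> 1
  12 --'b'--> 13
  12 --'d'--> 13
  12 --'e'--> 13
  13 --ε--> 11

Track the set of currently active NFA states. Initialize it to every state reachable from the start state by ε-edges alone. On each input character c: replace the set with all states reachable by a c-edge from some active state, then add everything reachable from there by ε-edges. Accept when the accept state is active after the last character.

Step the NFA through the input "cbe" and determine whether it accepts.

Answer: ACCEPT

Steps:
initial (ε-close {0}): {0,1,2,3,4,6,10,11,12}
'c' @ 1: {3,5,6}
'b' @ 2: {7,8}
'e' @ 3: {1,9}  ✓accept
after full input: {1,9}  (accept=1 in)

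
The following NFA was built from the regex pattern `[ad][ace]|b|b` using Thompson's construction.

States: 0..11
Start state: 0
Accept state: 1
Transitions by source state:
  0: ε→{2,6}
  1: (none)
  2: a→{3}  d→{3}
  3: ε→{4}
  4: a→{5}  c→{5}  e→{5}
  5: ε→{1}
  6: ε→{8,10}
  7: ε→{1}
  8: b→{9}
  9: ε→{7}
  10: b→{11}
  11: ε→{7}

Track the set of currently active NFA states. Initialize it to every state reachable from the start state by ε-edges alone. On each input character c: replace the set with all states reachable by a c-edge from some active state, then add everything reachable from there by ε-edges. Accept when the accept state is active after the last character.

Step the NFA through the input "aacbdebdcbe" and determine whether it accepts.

Answer: REJECT

Trace:
initial (ε-close {0}): {0,2,6,8,10}
'a' @ 1: {3,4}
'a' @ 2: {1,5}  [accepting]
'c' @ 3: {}  — state set empty
rest 'bdebdcbe' ignored (set empty)
final: {}; accept 1 not in set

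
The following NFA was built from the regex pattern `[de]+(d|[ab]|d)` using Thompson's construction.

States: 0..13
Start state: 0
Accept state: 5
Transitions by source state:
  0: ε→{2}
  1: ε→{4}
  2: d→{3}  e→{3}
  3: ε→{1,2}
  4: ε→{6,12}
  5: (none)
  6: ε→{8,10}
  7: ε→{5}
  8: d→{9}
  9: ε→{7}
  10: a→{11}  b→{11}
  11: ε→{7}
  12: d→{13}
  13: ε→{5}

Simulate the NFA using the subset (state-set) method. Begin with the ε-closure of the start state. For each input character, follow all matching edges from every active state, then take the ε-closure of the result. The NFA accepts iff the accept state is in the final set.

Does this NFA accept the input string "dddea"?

start: ε-closure({0}) = {0,2}
'd' @ 1: {1,2,3,4,6,8,10,12}
'd' @ 2: {1,2,3,4,5,6,7,8,9,10,12,13}  ✓accept
'd' @ 3: {1,2,3,4,5,6,7,8,9,10,12,13}  ✓accept
'e' @ 4: {1,2,3,4,6,8,10,12}
'a' @ 5: {5,7,11}  ✓accept
final: {5,7,11}; accept 5 in set

Answer: ACCEPT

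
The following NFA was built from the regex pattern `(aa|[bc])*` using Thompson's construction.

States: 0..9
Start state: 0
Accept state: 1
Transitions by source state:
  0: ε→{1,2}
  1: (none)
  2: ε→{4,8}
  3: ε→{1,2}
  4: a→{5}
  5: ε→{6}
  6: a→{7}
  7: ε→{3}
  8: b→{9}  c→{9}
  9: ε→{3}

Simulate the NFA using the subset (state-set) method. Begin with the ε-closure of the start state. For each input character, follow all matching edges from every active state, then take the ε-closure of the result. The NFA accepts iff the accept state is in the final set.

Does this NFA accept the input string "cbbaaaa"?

S₀ = ε-closure({0}) = {0,1,2,4,8}
'c' @ 1: {1,2,3,4,8,9}  (accept∈set)
'b' @ 2: {1,2,3,4,8,9}  (accept∈set)
'b' @ 3: {1,2,3,4,8,9}  (accept∈set)
'a' @ 4: {5,6}
'a' @ 5: {1,2,3,4,7,8}  (accept∈set)
'a' @ 6: {5,6}
'a' @ 7: {1,2,3,4,7,8}  (accept∈set)
final: {1,2,3,4,7,8}; accept 1 in set

Answer: ACCEPT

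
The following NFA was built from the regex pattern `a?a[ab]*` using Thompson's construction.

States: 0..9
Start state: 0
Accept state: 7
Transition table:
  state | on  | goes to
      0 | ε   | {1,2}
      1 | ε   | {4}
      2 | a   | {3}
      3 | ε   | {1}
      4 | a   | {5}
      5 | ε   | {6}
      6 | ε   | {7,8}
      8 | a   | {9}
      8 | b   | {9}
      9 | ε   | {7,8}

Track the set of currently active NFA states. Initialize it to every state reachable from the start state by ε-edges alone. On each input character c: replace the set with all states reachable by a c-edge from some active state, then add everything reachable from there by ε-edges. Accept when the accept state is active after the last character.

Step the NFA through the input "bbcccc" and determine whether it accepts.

start: ε-closure({0}) = {0,1,2,4}
'b' @ 1: {}  — dead — no transitions
rest 'bcccc' ignored (set empty)
after full input: {}  (accept=7 not in)

Answer: REJECT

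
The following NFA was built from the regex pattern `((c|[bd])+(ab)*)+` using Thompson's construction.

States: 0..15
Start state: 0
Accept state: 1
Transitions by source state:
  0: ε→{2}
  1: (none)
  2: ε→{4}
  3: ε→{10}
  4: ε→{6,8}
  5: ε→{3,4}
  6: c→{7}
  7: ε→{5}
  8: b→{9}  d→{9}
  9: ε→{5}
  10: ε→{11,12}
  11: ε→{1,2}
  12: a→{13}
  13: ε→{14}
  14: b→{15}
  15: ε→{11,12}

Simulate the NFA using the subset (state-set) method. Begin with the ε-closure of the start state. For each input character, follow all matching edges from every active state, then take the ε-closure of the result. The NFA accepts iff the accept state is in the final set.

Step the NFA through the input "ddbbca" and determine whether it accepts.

initial (ε-close {0}): {0,2,4,6,8}
'd' @ 1: {1,2,3,4,5,6,8,9,10,11,12}  (accept∈set)
'd' @ 2: {1,2,3,4,5,6,8,9,10,11,12}  (accept∈set)
'b' @ 3: {1,2,3,4,5,6,8,9,10,11,12}  (accept∈set)
'b' @ 4: {1,2,3,4,5,6,8,9,10,11,12}  (accept∈set)
'c' @ 5: {1,2,3,4,5,6,7,8,10,11,12}  (accept∈set)
'a' @ 6: {13,14}
final: {13,14}; accept 1 not in set

Answer: REJECT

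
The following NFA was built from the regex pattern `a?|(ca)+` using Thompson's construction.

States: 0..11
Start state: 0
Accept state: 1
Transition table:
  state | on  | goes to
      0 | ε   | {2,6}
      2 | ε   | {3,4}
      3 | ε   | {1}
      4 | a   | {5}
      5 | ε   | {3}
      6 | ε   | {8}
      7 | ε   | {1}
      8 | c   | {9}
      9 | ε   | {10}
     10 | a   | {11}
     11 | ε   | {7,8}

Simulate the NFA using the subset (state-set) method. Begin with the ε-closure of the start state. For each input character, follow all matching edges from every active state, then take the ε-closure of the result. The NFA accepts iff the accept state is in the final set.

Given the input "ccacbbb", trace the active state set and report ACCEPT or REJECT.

Answer: REJECT

Trace:
S₀ = ε-closure({0}) = {0,1,2,3,4,6,8}
'c' @ 1: {9,10}
'c' @ 2: {}  — no active states
rest 'acbbb' ignored (set empty)
final: {}; accept 1 not in set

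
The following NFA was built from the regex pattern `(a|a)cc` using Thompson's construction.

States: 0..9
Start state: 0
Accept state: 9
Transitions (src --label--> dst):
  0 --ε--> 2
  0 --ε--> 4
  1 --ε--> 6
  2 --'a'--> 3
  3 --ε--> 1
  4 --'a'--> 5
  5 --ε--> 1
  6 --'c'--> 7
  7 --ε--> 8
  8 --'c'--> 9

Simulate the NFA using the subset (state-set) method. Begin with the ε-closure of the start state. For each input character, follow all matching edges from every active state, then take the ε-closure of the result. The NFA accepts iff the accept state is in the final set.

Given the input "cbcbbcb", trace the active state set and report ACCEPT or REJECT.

Answer: REJECT

Steps:
initial (ε-close {0}): {0,2,4}
'c' @ 1: {}  — state set empty
rest 'bcbbcb' ignored (set empty)
after full input: {}  (accept=9 not in)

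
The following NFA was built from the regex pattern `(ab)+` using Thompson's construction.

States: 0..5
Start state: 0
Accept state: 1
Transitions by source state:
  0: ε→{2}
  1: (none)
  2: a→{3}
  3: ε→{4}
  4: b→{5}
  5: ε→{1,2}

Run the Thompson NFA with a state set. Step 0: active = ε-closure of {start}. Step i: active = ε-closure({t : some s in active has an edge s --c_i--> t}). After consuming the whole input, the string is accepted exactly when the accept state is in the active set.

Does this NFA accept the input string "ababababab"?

Answer: ACCEPT

Derivation:
S₀ = ε-closure({0}) = {0,2}
'a' @ 1: {3,4}
'b' @ 2: {1,2,5}  (accept∈set)
'a' @ 3: {3,4}
'b' @ 4: {1,2,5}  (accept∈set)
'a' @ 5: {3,4}
'b' @ 6: {1,2,5}  (accept∈set)
'a' @ 7: {3,4}
'b' @ 8: {1,2,5}  (accept∈set)
'a' @ 9: {3,4}
'b' @ 10: {1,2,5}  (accept∈set)
end set {1,2,5} — state 1 in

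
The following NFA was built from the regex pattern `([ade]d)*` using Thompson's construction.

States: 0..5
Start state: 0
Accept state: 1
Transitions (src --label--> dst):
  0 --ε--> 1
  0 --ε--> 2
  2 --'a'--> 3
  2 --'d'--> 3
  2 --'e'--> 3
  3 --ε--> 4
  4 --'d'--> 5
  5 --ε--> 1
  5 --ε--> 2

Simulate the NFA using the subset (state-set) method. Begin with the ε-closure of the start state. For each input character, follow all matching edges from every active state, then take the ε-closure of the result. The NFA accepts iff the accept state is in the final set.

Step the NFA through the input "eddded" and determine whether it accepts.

initial (ε-close {0}): {0,1,2}
'e' @ 1: {3,4}
'd' @ 2: {1,2,5}  (accept∈set)
'd' @ 3: {3,4}
'd' @ 4: {1,2,5}  (accept∈set)
'e' @ 5: {3,4}
'd' @ 6: {1,2,5}  (accept∈set)
final: {1,2,5}; accept 1 in set

Answer: ACCEPT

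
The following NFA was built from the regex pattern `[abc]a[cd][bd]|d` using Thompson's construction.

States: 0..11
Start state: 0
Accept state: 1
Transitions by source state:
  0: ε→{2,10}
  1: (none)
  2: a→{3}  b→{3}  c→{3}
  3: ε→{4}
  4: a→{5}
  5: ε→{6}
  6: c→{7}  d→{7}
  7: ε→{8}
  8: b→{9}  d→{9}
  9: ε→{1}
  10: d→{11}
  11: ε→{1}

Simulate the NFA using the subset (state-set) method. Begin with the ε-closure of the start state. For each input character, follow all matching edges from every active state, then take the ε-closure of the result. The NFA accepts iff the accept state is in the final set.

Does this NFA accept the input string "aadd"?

start: ε-closure({0}) = {0,2,10}
'a' @ 1: {3,4}
'a' @ 2: {5,6}
'd' @ 3: {7,8}
'd' @ 4: {1,9}  (accept∈set)
final: {1,9}; accept 1 in set

Answer: ACCEPT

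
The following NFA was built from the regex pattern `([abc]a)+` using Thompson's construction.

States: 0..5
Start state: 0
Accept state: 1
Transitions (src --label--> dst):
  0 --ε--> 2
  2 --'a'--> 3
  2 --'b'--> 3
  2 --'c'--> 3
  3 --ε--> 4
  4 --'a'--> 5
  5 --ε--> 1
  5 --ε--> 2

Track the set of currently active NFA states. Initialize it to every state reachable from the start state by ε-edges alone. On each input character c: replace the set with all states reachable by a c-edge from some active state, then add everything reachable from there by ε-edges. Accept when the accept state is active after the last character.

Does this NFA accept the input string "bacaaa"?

initial (ε-close {0}): {0,2}
'b' @ 1: {3,4}
'a' @ 2: {1,2,5}  [accepting]
'c' @ 3: {3,4}
'a' @ 4: {1,2,5}  [accepting]
'a' @ 5: {3,4}
'a' @ 6: {1,2,5}  [accepting]
final: {1,2,5}; accept 1 in set

Answer: ACCEPT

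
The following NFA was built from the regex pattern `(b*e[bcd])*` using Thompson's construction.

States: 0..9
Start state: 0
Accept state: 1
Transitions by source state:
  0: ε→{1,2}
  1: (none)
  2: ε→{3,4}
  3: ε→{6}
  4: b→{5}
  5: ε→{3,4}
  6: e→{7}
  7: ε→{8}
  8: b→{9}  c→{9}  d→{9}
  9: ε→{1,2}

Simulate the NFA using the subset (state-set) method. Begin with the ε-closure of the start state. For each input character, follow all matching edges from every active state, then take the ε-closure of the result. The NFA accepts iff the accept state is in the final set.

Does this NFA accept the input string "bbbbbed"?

S₀ = ε-closure({0}) = {0,1,2,3,4,6}
'b' @ 1: {3,4,5,6}
'b' @ 2: {3,4,5,6}
'b' @ 3: {3,4,5,6}
'b' @ 4: {3,4,5,6}
'b' @ 5: {3,4,5,6}
'e' @ 6: {7,8}
'd' @ 7: {1,2,3,4,6,9}  [accepting]
end set {1,2,3,4,6,9} — state 1 in

Answer: ACCEPT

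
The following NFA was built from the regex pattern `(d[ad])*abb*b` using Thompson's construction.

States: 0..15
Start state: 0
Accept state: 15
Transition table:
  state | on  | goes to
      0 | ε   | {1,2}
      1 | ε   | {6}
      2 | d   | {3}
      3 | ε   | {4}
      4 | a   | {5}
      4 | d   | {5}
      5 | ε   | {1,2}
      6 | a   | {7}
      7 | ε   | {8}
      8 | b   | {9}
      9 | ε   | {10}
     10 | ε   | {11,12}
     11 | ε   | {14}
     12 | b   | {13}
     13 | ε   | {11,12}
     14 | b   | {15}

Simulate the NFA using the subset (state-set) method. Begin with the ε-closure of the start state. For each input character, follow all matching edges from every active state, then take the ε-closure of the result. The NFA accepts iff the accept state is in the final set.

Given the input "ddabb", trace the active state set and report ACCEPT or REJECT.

S₀ = ε-closure({0}) = {0,1,2,6}
'd' @ 1: {3,4}
'd' @ 2: {1,2,5,6}
'a' @ 3: {7,8}
'b' @ 4: {9,10,11,12,14}
'b' @ 5: {11,12,13,14,15}  (accept∈set)
final: {11,12,13,14,15}; accept 15 in set

Answer: ACCEPT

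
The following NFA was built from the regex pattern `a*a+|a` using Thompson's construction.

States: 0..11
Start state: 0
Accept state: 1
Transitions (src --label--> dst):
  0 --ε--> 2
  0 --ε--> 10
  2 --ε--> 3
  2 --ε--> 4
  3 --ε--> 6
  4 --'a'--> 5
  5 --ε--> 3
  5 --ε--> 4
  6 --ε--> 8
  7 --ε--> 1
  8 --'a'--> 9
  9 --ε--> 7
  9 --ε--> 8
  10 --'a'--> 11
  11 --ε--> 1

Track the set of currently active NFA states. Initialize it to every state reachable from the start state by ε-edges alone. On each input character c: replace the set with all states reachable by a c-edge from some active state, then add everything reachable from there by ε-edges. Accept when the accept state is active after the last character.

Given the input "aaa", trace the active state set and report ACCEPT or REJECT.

S₀ = ε-closure({0}) = {0,2,3,4,6,8,10}
'a' @ 1: {1,3,4,5,6,7,8,9,11}  ✓accept
'a' @ 2: {1,3,4,5,6,7,8,9}  ✓accept
'a' @ 3: {1,3,4,5,6,7,8,9}  ✓accept
after full input: {1,3,4,5,6,7,8,9}  (accept=1 in)

Answer: ACCEPT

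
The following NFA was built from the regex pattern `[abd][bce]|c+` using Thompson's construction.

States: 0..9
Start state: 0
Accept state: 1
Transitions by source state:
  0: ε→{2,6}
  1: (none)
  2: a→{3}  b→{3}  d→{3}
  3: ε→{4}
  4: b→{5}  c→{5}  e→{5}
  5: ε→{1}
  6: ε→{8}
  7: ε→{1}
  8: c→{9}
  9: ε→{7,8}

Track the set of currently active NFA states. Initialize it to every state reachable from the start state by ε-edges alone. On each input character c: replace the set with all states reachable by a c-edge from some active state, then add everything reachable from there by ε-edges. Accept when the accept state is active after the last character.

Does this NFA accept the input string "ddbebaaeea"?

Answer: REJECT

Derivation:
start: ε-closure({0}) = {0,2,6,8}
'd' @ 1: {3,4}
'd' @ 2: {}  — state set empty
rest 'bebaaeea' ignored (set empty)
end set {} — state 1 not in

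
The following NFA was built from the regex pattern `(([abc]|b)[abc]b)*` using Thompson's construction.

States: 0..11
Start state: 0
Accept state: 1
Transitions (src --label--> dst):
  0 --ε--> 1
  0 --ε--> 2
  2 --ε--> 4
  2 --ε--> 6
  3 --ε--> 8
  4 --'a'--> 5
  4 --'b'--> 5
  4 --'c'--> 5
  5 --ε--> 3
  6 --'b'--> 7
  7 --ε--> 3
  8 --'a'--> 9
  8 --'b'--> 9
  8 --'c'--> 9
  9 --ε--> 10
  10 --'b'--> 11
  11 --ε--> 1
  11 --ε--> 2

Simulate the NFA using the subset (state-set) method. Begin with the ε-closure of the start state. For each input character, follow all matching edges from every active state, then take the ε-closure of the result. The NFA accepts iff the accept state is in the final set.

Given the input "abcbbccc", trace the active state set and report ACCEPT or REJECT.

Answer: REJECT

Trace:
start: ε-closure({0}) = {0,1,2,4,6}
'a' @ 1: {3,5,8}
'b' @ 2: {9,10}
'c' @ 3: {}  — no active states
rest 'bbccc' ignored (set empty)
final: {}; accept 1 not in set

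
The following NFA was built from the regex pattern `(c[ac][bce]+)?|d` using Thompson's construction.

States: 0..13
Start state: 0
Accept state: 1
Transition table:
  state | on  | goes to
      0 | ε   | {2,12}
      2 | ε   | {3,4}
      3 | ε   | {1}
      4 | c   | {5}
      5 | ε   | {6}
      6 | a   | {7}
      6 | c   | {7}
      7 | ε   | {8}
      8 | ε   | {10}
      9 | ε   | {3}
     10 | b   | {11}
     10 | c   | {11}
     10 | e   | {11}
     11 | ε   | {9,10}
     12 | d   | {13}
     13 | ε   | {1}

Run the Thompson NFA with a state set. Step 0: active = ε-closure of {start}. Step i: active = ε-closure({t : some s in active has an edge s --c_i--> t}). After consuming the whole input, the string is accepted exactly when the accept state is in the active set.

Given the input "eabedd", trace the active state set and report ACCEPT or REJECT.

start: ε-closure({0}) = {0,1,2,3,4,12}
'e' @ 1: {}  — state set empty
rest 'abedd' ignored (set empty)
after full input: {}  (accept=1 not in)

Answer: REJECT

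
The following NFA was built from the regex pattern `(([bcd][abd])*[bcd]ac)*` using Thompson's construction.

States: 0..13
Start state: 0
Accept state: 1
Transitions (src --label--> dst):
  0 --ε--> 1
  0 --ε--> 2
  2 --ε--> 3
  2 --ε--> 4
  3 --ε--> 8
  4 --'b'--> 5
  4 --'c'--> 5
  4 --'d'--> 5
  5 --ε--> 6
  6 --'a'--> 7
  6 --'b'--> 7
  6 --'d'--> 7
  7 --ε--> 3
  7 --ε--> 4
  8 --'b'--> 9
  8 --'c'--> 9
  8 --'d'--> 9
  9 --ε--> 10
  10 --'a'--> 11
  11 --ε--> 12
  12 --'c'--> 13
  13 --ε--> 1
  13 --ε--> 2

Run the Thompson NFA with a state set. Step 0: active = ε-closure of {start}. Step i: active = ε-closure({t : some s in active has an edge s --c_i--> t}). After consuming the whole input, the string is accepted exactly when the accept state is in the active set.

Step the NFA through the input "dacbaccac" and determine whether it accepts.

Answer: ACCEPT

Derivation:
S₀ = ε-closure({0}) = {0,1,2,3,4,8}
'd' @ 1: {5,6,9,10}
'a' @ 2: {3,4,7,8,11,12}
'c' @ 3: {1,2,3,4,5,6,8,9,10,13}  (accept∈set)
'b' @ 4: {3,4,5,6,7,8,9,10}
'a' @ 5: {3,4,7,8,11,12}
'c' @ 6: {1,2,3,4,5,6,8,9,10,13}  (accept∈set)
'c' @ 7: {5,6,9,10}
'a' @ 8: {3,4,7,8,11,12}
'c' @ 9: {1,2,3,4,5,6,8,9,10,13}  (accept∈set)
final: {1,2,3,4,5,6,8,9,10,13}; accept 1 in set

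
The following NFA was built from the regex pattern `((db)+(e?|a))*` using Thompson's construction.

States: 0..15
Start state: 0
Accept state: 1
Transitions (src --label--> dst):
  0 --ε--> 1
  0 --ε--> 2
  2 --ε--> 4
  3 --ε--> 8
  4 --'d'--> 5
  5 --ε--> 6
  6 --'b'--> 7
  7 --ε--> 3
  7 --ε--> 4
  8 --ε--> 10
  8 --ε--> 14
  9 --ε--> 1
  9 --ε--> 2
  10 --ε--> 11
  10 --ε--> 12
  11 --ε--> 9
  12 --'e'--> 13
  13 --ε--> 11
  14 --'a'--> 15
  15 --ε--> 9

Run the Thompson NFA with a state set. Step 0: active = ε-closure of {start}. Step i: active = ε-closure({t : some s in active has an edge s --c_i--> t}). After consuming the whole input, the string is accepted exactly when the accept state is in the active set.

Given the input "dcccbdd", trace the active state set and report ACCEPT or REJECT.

Answer: REJECT

Steps:
S₀ = ε-closure({0}) = {0,1,2,4}
'd' @ 1: {5,6}
'c' @ 2: {}  — no active states
rest 'ccbdd' ignored (set empty)
final: {}; accept 1 not in set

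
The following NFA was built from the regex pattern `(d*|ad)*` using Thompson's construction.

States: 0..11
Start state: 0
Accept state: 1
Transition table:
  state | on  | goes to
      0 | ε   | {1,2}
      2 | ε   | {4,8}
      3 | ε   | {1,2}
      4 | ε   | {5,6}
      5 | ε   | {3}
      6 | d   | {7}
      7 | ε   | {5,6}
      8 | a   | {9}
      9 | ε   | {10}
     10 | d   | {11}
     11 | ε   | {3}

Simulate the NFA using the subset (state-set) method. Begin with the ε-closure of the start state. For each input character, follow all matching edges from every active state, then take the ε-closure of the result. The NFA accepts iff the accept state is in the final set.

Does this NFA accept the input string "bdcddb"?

Answer: REJECT

Steps:
initial (ε-close {0}): {0,1,2,3,4,5,6,8}
'b' @ 1: {}  — no active states
rest 'dcddb' ignored (set empty)
end set {} — state 1 not in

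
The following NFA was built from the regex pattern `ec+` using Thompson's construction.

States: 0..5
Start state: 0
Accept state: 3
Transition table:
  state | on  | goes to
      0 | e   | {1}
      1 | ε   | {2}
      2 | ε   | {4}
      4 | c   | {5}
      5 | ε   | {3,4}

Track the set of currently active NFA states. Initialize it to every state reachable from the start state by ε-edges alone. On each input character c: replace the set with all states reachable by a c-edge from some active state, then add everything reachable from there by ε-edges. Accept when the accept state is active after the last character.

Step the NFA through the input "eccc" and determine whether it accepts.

Answer: ACCEPT

Derivation:
start: ε-closure({0}) = {0}
'e' @ 1: {1,2,4}
'c' @ 2: {3,4,5}  ✓accept
'c' @ 3: {3,4,5}  ✓accept
'c' @ 4: {3,4,5}  ✓accept
end set {3,4,5} — state 3 in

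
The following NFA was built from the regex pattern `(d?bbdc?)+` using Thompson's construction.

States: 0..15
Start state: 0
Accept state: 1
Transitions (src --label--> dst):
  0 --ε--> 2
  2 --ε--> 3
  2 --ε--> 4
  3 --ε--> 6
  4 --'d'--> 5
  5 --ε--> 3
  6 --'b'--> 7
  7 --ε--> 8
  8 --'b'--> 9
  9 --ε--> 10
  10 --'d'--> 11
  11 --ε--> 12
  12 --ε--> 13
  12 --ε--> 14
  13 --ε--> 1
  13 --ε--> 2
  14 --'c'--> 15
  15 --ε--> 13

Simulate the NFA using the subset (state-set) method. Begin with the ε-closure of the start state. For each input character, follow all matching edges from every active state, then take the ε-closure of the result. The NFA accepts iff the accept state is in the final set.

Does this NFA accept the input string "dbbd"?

Answer: ACCEPT

Derivation:
start: ε-closure({0}) = {0,2,3,4,6}
'd' @ 1: {3,5,6}
'b' @ 2: {7,8}
'b' @ 3: {9,10}
'd' @ 4: {1,2,3,4,6,11,12,13,14}  (accept∈set)
after full input: {1,2,3,4,6,11,12,13,14}  (accept=1 in)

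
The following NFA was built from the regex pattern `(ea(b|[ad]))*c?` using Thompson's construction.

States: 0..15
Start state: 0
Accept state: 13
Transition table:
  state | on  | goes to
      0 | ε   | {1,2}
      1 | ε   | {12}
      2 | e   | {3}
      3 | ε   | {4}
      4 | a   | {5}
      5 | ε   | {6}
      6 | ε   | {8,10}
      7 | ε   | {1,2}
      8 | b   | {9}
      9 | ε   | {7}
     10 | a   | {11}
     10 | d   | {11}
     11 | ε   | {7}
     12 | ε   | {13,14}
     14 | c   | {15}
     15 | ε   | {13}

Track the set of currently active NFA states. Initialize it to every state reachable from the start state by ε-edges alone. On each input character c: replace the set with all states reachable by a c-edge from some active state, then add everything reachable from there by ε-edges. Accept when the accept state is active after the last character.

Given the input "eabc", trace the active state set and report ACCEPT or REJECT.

Answer: ACCEPT

Steps:
start: ε-closure({0}) = {0,1,2,12,13,14}
'e' @ 1: {3,4}
'a' @ 2: {5,6,8,10}
'b' @ 3: {1,2,7,9,12,13,14}  ✓accept
'c' @ 4: {13,15}  ✓accept
final: {13,15}; accept 13 in set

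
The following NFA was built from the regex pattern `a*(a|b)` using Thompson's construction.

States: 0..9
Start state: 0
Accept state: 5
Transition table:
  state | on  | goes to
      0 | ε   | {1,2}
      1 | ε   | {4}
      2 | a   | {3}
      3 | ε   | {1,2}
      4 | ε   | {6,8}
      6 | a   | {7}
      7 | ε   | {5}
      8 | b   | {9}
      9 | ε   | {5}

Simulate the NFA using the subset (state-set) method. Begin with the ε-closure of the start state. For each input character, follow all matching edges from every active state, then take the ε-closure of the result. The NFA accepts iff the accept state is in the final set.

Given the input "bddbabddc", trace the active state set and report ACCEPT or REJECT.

Answer: REJECT

Derivation:
start: ε-closure({0}) = {0,1,2,4,6,8}
'b' @ 1: {5,9}  [accepting]
'd' @ 2: {}  — state set empty
rest 'dbabddc' ignored (set empty)
final: {}; accept 5 not in set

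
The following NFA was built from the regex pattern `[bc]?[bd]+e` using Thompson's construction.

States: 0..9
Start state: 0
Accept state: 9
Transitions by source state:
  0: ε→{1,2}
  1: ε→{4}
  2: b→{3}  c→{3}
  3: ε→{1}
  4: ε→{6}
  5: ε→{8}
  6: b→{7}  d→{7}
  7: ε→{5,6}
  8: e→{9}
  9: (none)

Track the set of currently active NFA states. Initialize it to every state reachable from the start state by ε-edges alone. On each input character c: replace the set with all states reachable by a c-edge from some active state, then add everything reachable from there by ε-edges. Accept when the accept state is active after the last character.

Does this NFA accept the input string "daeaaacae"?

Answer: REJECT

Steps:
S₀ = ε-closure({0}) = {0,1,2,4,6}
'd' @ 1: {5,6,7,8}
'a' @ 2: {}  — state set empty
rest 'eaaacae' ignored (set empty)
after full input: {}  (accept=9 not in)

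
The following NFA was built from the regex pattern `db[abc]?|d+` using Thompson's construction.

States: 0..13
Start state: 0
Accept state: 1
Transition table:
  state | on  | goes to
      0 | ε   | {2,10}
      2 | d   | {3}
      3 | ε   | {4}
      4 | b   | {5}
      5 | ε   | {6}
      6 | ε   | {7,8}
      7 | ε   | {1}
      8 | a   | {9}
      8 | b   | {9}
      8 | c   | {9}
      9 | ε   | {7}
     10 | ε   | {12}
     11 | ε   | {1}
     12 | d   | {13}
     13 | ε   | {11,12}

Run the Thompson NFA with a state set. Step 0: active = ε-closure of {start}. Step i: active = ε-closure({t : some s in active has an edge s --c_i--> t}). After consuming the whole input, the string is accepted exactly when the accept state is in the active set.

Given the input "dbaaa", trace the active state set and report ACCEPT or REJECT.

Answer: REJECT

Trace:
S₀ = ε-closure({0}) = {0,2,10,12}
'd' @ 1: {1,3,4,11,12,13}  ✓accept
'b' @ 2: {1,5,6,7,8}  ✓accept
'a' @ 3: {1,7,9}  ✓accept
'a' @ 4: {}  — dead — no transitions
rest 'a' ignored (set empty)
after full input: {}  (accept=1 not in)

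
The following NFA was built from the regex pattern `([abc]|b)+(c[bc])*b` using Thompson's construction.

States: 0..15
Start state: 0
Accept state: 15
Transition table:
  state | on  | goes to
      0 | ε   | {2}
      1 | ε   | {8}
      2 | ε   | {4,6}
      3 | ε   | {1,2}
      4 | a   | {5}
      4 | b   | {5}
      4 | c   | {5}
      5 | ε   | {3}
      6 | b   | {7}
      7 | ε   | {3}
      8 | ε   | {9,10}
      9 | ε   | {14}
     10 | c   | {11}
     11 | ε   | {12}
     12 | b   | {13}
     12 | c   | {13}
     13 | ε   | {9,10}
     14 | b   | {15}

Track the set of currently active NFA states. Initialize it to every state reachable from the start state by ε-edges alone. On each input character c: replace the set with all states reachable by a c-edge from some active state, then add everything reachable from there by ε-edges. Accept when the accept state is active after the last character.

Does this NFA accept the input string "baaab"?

initial (ε-close {0}): {0,2,4,6}
'b' @ 1: {1,2,3,4,5,6,7,8,9,10,14}
'a' @ 2: {1,2,3,4,5,6,8,9,10,14}
'a' @ 3: {1,2,3,4,5,6,8,9,10,14}
'a' @ 4: {1,2,3,4,5,6,8,9,10,14}
'b' @ 5: {1,2,3,4,5,6,7,8,9,10,14,15}  (accept∈set)
end set {1,2,3,4,5,6,7,8,9,10,14,15} — state 15 in

Answer: ACCEPT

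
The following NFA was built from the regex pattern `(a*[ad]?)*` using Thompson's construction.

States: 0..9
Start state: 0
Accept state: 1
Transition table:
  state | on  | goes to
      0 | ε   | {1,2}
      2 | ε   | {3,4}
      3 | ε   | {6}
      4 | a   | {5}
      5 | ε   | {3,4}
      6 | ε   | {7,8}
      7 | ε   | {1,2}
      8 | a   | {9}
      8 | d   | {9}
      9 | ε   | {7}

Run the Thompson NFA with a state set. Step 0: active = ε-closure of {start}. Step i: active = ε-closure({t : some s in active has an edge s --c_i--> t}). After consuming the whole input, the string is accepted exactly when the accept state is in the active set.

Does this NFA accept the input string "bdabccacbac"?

start: ε-closure({0}) = {0,1,2,3,4,6,7,8}
'b' @ 1: {}  — dead — no transitions
rest 'dabccacbac' ignored (set empty)
end set {} — state 1 not in

Answer: REJECT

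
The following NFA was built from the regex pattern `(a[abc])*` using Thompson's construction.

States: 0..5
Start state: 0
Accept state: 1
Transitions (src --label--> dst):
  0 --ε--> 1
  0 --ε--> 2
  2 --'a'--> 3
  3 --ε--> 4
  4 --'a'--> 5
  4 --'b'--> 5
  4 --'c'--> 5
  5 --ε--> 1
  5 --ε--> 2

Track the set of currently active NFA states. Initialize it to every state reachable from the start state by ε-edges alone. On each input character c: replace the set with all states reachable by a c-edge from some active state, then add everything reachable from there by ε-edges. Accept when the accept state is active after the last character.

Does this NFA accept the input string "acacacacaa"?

initial (ε-close {0}): {0,1,2}
'a' @ 1: {3,4}
'c' @ 2: {1,2,5}  (accept∈set)
'a' @ 3: {3,4}
'c' @ 4: {1,2,5}  (accept∈set)
'a' @ 5: {3,4}
'c' @ 6: {1,2,5}  (accept∈set)
'a' @ 7: {3,4}
'c' @ 8: {1,2,5}  (accept∈set)
'a' @ 9: {3,4}
'a' @ 10: {1,2,5}  (accept∈set)
end set {1,2,5} — state 1 in

Answer: ACCEPT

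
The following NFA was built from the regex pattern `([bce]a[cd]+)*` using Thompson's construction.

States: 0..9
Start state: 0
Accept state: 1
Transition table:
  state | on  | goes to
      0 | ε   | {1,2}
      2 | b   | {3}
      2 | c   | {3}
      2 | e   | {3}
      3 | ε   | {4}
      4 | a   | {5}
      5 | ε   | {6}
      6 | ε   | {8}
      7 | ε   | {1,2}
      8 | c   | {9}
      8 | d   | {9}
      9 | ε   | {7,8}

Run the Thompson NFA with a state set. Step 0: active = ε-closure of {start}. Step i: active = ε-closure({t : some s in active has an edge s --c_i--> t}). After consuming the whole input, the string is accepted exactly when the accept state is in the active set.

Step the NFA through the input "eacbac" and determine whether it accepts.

Answer: ACCEPT

Trace:
S₀ = ε-closure({0}) = {0,1,2}
'e' @ 1: {3,4}
'a' @ 2: {5,6,8}
'c' @ 3: {1,2,7,8,9}  (accept∈set)
'b' @ 4: {3,4}
'a' @ 5: {5,6,8}
'c' @ 6: {1,2,7,8,9}  (accept∈set)
final: {1,2,7,8,9}; accept 1 in set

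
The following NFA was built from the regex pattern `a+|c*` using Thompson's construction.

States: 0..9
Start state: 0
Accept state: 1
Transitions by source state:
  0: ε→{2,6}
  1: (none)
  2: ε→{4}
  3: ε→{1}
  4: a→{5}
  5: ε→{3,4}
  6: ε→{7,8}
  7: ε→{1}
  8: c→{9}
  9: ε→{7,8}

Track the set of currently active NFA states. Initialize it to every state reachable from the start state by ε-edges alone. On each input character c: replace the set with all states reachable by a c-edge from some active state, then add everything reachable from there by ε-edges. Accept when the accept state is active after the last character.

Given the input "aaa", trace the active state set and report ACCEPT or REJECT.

S₀ = ε-closure({0}) = {0,1,2,4,6,7,8}
'a' @ 1: {1,3,4,5}  ✓accept
'a' @ 2: {1,3,4,5}  ✓accept
'a' @ 3: {1,3,4,5}  ✓accept
end set {1,3,4,5} — state 1 in

Answer: ACCEPT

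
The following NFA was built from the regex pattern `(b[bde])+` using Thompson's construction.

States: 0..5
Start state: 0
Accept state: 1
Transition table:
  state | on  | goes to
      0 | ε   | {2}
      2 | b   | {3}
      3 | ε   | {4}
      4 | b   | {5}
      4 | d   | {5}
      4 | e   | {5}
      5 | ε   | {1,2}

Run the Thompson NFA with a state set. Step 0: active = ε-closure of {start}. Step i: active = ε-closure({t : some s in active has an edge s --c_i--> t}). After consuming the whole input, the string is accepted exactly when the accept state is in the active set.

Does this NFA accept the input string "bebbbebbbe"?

Answer: ACCEPT

Trace:
start: ε-closure({0}) = {0,2}
'b' @ 1: {3,4}
'e' @ 2: {1,2,5}  ✓accept
'b' @ 3: {3,4}
'b' @ 4: {1,2,5}  ✓accept
'b' @ 5: {3,4}
'e' @ 6: {1,2,5}  ✓accept
'b' @ 7: {3,4}
'b' @ 8: {1,2,5}  ✓accept
'b' @ 9: {3,4}
'e' @ 10: {1,2,5}  ✓accept
after full input: {1,2,5}  (accept=1 in)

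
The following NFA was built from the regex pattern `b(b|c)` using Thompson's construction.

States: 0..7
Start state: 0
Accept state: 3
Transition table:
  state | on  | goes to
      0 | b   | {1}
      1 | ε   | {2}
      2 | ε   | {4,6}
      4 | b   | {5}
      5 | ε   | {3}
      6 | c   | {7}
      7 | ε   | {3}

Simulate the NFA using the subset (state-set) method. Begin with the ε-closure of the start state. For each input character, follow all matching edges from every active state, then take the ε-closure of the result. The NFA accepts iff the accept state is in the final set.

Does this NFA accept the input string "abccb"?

start: ε-closure({0}) = {0}
'a' @ 1: {}  — dead — no transitions
rest 'bccb' ignored (set empty)
final: {}; accept 3 not in set

Answer: REJECT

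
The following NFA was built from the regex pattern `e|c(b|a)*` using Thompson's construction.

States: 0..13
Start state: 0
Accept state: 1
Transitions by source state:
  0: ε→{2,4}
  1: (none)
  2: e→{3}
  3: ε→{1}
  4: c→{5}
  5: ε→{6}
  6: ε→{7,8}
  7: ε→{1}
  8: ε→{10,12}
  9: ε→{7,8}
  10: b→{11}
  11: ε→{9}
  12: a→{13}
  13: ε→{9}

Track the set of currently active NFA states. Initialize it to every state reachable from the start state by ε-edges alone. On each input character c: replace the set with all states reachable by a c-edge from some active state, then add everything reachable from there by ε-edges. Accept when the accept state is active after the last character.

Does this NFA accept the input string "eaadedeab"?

S₀ = ε-closure({0}) = {0,2,4}
'e' @ 1: {1,3}  (accept∈set)
'a' @ 2: {}  — dead — no transitions
rest 'adedeab' ignored (set empty)
end set {} — state 1 not in

Answer: REJECT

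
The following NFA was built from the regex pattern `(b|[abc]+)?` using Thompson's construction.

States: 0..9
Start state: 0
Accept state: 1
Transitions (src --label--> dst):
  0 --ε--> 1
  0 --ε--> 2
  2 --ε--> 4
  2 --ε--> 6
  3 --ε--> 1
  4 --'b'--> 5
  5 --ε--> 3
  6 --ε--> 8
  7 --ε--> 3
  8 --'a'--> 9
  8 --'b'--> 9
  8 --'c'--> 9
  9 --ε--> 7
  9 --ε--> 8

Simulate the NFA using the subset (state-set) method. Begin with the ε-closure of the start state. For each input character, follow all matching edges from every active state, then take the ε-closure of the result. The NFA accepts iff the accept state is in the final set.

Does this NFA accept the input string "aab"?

start: ε-closure({0}) = {0,1,2,4,6,8}
'a' @ 1: {1,3,7,8,9}  [accepting]
'a' @ 2: {1,3,7,8,9}  [accepting]
'b' @ 3: {1,3,7,8,9}  [accepting]
final: {1,3,7,8,9}; accept 1 in set

Answer: ACCEPT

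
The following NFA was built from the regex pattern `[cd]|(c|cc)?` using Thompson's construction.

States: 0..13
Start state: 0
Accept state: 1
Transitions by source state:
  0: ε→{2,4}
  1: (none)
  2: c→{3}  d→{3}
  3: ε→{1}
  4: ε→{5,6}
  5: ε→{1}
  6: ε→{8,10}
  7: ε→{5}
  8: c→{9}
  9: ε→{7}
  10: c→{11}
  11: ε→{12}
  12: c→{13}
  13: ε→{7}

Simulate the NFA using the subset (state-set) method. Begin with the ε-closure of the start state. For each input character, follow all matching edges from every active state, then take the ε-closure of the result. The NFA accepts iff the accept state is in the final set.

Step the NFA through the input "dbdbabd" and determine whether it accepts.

Answer: REJECT

Derivation:
initial (ε-close {0}): {0,1,2,4,5,6,8,10}
'd' @ 1: {1,3}  ✓accept
'b' @ 2: {}  — dead — no transitions
rest 'dbabd' ignored (set empty)
end set {} — state 1 not in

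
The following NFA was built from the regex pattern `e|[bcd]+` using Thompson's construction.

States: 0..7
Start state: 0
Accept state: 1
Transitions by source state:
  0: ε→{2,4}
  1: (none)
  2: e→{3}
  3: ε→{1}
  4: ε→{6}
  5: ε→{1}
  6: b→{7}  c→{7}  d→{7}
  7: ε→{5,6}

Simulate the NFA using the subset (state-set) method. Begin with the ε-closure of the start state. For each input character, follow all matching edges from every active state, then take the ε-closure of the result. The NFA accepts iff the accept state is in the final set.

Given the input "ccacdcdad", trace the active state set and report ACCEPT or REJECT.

start: ε-closure({0}) = {0,2,4,6}
'c' @ 1: {1,5,6,7}  ✓accept
'c' @ 2: {1,5,6,7}  ✓accept
'a' @ 3: {}  — dead — no transitions
rest 'cdcdad' ignored (set empty)
end set {} — state 1 not in

Answer: REJECT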